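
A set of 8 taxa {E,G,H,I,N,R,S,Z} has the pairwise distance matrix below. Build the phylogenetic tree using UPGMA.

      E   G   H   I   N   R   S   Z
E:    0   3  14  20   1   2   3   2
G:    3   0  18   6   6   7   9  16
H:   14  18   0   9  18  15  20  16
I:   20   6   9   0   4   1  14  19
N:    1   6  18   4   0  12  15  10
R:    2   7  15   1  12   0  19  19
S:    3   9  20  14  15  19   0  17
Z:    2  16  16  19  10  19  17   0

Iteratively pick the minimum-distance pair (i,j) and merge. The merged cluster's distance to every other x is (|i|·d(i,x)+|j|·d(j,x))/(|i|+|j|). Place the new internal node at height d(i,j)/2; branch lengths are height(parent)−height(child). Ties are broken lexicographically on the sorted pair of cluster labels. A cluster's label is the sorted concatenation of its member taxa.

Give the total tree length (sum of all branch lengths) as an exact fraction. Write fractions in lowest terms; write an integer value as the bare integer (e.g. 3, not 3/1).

1. join E+N (d=1) ⇒ EN; edges |E|=1/2, |N|=1/2
  updated: d(EN,G)=9/2, d(EN,H)=16, d(EN,I)=12, d(EN,R)=7, d(EN,S)=9, d(EN,Z)=6
2. join I+R (d=1) ⇒ IR; edges |I|=1/2, |R|=1/2
  updated: d(EN,IR)=19/2, d(G,IR)=13/2, d(H,IR)=12, d(IR,S)=33/2, d(IR,Z)=19
3. join EN+G (d=9/2) ⇒ EGN; edges |EN|=7/4, |G|=9/4
  updated: d(EGN,H)=50/3, d(EGN,IR)=17/2, d(EGN,S)=9, d(EGN,Z)=28/3
4. join EGN+IR (d=17/2) ⇒ EGINR; edges |EGN|=2, |IR|=15/4
  updated: d(EGINR,H)=74/5, d(EGINR,S)=12, d(EGINR,Z)=66/5
5. join EGINR+S (d=12) ⇒ EGINRS; edges |EGINR|=7/4, |S|=6
  updated: d(EGINRS,H)=47/3, d(EGINRS,Z)=83/6
6. join EGINRS+Z (d=83/6) ⇒ EGINRSZ; edges |EGINRS|=11/12, |Z|=83/12
  updated: d(EGINRSZ,H)=110/7
7. join EGINRSZ+H (d=110/7) ⇒ EGHINRSZ; edges |EGINRSZ|=79/84, |H|=55/7
final tree: ((((((E:1/2,N:1/2):7/4,G:9/4):2,(I:1/2,R:1/2):15/4):7/4,S:6):11/12,Z:83/12):79/84,H:55/7)
total length: 3035/84

3035/84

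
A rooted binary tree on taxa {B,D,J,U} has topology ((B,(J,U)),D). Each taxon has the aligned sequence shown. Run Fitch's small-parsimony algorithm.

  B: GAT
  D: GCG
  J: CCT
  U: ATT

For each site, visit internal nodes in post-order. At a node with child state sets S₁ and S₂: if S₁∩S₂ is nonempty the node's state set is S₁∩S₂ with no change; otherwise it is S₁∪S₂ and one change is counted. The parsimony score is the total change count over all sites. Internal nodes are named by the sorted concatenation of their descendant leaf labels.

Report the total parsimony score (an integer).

[col 0] JU: children J:{C}, U:{A} ∪→ {A,C}; cost 1
[col 0] BJU: children B:{G}, JU:{A,C} ∪→ {A,C,G}; cost 1
[col 0] BDJU: children BJU:{A,C,G}, D:{G} ∩→ {G}; cost 0
[col 1] JU: children J:{C}, U:{T} ∪→ {C,T}; cost 1
[col 1] BJU: children B:{A}, JU:{C,T} ∪→ {A,C,T}; cost 1
[col 1] BDJU: children BJU:{A,C,T}, D:{C} ∩→ {C}; cost 0
[col 2] JU: children J:{T}, U:{T} ∩→ {T}; cost 0
[col 2] BJU: children B:{T}, JU:{T} ∩→ {T}; cost 0
[col 2] BDJU: children BJU:{T}, D:{G} ∪→ {G,T}; cost 1
per-site changes: [2, 2, 1]; total = 5

5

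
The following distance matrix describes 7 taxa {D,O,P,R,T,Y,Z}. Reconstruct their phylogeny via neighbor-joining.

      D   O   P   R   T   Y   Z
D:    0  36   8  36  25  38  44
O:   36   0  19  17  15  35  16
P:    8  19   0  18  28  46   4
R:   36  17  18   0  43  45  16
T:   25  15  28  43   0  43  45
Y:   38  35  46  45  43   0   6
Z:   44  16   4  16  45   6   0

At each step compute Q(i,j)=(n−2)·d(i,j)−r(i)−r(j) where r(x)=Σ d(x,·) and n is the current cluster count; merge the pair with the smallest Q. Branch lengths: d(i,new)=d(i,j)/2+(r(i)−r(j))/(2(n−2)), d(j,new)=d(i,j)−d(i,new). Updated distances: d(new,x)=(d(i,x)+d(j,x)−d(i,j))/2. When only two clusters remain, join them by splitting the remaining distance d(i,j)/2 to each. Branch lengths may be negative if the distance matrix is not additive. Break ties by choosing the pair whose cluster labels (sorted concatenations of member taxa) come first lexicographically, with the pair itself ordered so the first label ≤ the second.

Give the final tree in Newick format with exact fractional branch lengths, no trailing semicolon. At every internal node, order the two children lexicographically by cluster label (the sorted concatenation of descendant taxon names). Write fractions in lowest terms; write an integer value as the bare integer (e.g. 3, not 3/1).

((((D:10,P:-2):133/16,(O:1/4,T:59/4):115/16):39/16,R:201/16):239/32,(Y:56/5,Z:-26/5):239/32)

1. join Y+Z (d=6, Q=-314) ⇒ YZ; edges |Y|=56/5, |Z|=-26/5
  updated: d(D,YZ)=38, d(O,YZ)=45/2, d(P,YZ)=22, d(R,YZ)=55/2, d(T,YZ)=41
2. join D+P (d=8, Q=-206) ⇒ DP; edges |D|=10, |P|=-2
  updated: d(DP,O)=47/2, d(DP,R)=23, d(DP,T)=45/2, d(DP,YZ)=26
3. join O+T (d=15, Q=-309/2) ⇒ OT; edges |O|=1/4, |T|=59/4
  updated: d(DP,OT)=31/2, d(OT,R)=45/2, d(OT,YZ)=97/4
4. join DP+OT (d=31/2, Q=-383/4) ⇒ DOPT; edges |DP|=133/16, |OT|=115/16
  updated: d(DOPT,R)=15, d(DOPT,YZ)=139/8
5. join DOPT+R (d=15, Q=-479/8) ⇒ DOPRT; edges |DOPT|=39/16, |R|=201/16
  updated: d(DOPRT,YZ)=239/16
6. join DOPRT+YZ (d=239/16) ⇒ DOPRTYZ; edges |DOPRT|=239/32, |YZ|=239/32
final tree: ((((D:10,P:-2):133/16,(O:1/4,T:59/4):115/16):39/16,R:201/16):239/32,(Y:56/5,Z:-26/5):239/32)
total length: 1191/16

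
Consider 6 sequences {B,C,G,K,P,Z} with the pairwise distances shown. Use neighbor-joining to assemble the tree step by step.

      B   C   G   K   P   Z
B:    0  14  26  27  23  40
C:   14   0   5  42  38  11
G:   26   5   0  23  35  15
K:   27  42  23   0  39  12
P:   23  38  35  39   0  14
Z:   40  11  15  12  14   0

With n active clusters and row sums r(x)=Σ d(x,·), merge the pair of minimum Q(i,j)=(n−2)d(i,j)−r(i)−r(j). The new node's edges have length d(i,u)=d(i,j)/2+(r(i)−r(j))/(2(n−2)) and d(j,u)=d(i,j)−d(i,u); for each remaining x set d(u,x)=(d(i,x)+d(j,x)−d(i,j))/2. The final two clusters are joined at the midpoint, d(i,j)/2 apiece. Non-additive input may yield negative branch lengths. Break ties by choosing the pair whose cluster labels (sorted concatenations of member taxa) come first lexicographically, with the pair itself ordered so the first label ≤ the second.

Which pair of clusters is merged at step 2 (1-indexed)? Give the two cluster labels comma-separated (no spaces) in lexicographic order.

step 1: merge (C,G) at d=5, Q=-194; branch lengths C→13/4, G→7/4; new cluster CG
  updated: d(B,CG)=35/2, d(CG,K)=30, d(CG,P)=34, d(CG,Z)=21/2
step 2: merge (B,P) at d=23, Q=-297/2; branch lengths B→133/12, P→143/12; new cluster BP
  updated: d(BP,CG)=57/4, d(BP,K)=43/2, d(BP,Z)=31/2
step 3: merge (BP,CG) at d=57/4, Q=-155/2; branch lengths BP→25/4, CG→8; new cluster BCGP
  updated: d(BCGP,K)=149/8, d(BCGP,Z)=47/8
step 4: merge (BCGP,K) at d=149/8, Q=-73/2; branch lengths BCGP→25/4, K→99/8; new cluster BCGKP
  updated: d(BCGKP,Z)=-3/8
step 5: merge (BCGKP,Z) at d=-3/8; branch lengths BCGKP→-3/16, Z→-3/16; new cluster BCGKPZ
final tree: ((((B:133/12,P:143/12):25/4,(C:13/4,G:7/4):8):25/4,K:99/8):-3/16,Z:-3/16)
total length: 121/2

B,P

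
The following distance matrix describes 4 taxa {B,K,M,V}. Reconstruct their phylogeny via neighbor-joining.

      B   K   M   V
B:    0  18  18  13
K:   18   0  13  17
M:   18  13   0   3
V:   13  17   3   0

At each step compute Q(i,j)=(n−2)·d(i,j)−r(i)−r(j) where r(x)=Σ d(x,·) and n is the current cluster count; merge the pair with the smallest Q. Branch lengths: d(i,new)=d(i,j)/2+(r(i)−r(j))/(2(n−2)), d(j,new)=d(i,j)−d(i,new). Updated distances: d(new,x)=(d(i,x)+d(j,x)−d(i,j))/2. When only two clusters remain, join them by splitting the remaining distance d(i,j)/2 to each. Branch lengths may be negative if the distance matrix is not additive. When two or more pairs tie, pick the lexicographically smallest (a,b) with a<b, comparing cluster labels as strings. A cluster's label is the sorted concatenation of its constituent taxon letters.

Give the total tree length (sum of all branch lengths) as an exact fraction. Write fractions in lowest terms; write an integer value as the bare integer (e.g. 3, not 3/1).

1. join B+K (d=18, Q=-61) ⇒ BK; edges |B|=37/4, |K|=35/4
  updated: d(BK,M)=13/2, d(BK,V)=6
2. join BK+M (d=13/2, Q=-31/2) ⇒ BKM; edges |BK|=19/4, |M|=7/4
  updated: d(BKM,V)=5/4
3. join BKM+V (d=5/4) ⇒ BKMV; edges |BKM|=5/8, |V|=5/8
final tree: (((B:37/4,K:35/4):19/4,M:7/4):5/8,V:5/8)
total length: 103/4

103/4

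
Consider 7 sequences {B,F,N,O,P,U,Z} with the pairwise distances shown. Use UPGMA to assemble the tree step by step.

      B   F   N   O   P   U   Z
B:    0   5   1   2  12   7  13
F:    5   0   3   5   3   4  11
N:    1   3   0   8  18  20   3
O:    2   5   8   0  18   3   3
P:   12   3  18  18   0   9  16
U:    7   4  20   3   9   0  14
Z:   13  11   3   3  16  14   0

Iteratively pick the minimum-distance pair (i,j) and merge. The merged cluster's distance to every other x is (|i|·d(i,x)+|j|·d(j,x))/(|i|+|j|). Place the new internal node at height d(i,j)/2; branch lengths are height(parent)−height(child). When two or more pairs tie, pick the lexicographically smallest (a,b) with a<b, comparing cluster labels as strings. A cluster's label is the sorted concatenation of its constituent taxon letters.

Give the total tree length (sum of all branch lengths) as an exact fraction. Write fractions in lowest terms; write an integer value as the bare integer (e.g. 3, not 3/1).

221/10

iteration 1: select B,N (d=1); attach at lengths (1/2, 1/2); label the merged cluster BN
  updated: d(BN,F)=4, d(BN,O)=5, d(BN,P)=15, d(BN,U)=27/2, d(BN,Z)=8
iteration 2: select F,P (d=3); attach at lengths (3/2, 3/2); label the merged cluster FP
  updated: d(BN,FP)=19/2, d(FP,O)=23/2, d(FP,U)=13/2, d(FP,Z)=27/2
iteration 3: select O,U (d=3); attach at lengths (3/2, 3/2); label the merged cluster OU
  updated: d(BN,OU)=37/4, d(FP,OU)=9, d(OU,Z)=17/2
iteration 4: select BN,Z (d=8); attach at lengths (7/2, 4); label the merged cluster BNZ
  updated: d(BNZ,FP)=65/6, d(BNZ,OU)=9
iteration 5: select BNZ,OU (d=9); attach at lengths (1/2, 3); label the merged cluster BNOUZ
  updated: d(BNOUZ,FP)=101/10
iteration 6: select BNOUZ,FP (d=101/10); attach at lengths (11/20, 71/20); label the merged cluster BFNOPUZ
final tree: ((((B:1/2,N:1/2):7/2,Z:4):1/2,(O:3/2,U:3/2):3):11/20,(F:3/2,P:3/2):71/20)
total length: 221/10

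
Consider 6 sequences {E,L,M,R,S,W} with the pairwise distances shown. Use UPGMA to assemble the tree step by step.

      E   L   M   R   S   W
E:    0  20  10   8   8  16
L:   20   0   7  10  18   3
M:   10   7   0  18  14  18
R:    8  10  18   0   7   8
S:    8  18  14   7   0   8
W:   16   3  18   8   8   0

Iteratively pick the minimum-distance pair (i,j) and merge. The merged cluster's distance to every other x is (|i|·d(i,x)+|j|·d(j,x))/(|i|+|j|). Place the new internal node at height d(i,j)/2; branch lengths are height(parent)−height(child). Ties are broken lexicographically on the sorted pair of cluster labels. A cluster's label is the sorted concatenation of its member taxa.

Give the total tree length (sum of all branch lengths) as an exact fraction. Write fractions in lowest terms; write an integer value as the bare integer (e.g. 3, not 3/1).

iteration 1: select L,W (d=3); attach at lengths (3/2, 3/2); label the merged cluster LW
  updated: d(E,LW)=18, d(LW,M)=25/2, d(LW,R)=9, d(LW,S)=13
iteration 2: select R,S (d=7); attach at lengths (7/2, 7/2); label the merged cluster RS
  updated: d(E,RS)=8, d(LW,RS)=11, d(M,RS)=16
iteration 3: select E,RS (d=8); attach at lengths (4, 1/2); label the merged cluster ERS
  updated: d(ERS,LW)=40/3, d(ERS,M)=14
iteration 4: select LW,M (d=25/2); attach at lengths (19/4, 25/4); label the merged cluster LMW
  updated: d(ERS,LMW)=122/9
iteration 5: select ERS,LMW (d=122/9); attach at lengths (25/9, 19/36); label the merged cluster ELMRSW
final tree: ((E:4,(R:7/2,S:7/2):1/2):25/9,((L:3/2,W:3/2):19/4,M:25/4):19/36)
total length: 1037/36

1037/36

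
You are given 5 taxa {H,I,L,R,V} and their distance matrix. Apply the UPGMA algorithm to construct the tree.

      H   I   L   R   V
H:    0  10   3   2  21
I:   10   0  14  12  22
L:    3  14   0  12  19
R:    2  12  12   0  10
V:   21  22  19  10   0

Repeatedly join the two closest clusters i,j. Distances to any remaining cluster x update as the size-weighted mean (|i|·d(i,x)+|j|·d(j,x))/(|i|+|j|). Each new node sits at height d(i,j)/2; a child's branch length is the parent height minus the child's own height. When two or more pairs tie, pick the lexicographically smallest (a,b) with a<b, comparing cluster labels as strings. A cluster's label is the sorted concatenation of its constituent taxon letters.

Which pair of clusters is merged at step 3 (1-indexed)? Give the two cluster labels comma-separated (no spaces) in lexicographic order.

1. join H+R (d=2) ⇒ HR; edges |H|=1, |R|=1
  updated: d(HR,I)=11, d(HR,L)=15/2, d(HR,V)=31/2
2. join HR+L (d=15/2) ⇒ HLR; edges |HR|=11/4, |L|=15/4
  updated: d(HLR,I)=12, d(HLR,V)=50/3
3. join HLR+I (d=12) ⇒ HILR; edges |HLR|=9/4, |I|=6
  updated: d(HILR,V)=18
4. join HILR+V (d=18) ⇒ HILRV; edges |HILR|=3, |V|=9
final tree: ((((H:1,R:1):11/4,L:15/4):9/4,I:6):3,V:9)
total length: 115/4

HLR,I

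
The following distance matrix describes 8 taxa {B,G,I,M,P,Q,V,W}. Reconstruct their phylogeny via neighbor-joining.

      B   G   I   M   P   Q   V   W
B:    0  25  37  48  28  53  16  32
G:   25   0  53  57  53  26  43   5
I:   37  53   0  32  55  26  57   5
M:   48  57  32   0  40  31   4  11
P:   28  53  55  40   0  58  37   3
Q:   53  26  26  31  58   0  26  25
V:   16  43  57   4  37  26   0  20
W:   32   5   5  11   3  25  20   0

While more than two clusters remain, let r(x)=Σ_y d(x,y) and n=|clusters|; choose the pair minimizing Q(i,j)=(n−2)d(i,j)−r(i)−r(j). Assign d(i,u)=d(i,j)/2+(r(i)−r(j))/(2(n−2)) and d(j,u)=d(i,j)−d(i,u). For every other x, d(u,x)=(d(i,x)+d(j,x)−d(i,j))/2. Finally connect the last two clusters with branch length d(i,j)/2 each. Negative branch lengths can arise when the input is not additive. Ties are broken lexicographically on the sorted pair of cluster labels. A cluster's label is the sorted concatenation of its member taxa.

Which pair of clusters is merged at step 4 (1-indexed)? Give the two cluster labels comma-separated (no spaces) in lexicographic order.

iteration 1: select M,V (d=4, Q=-402); attach at lengths (11/3, 1/3); label the merged cluster MV
  updated: d(B,MV)=30, d(G,MV)=48, d(I,MV)=85/2, d(MV,P)=73/2, d(MV,Q)=53/2, d(MV,W)=27/2
iteration 2: select I,Q (d=26, Q=-303); attach at lengths (67/5, 63/5); label the merged cluster IQ
  updated: d(B,IQ)=32, d(G,IQ)=53/2, d(IQ,MV)=43/2, d(IQ,P)=87/2, d(IQ,W)=2
iteration 3: select P,W (d=3, Q=-415/2); attach at lengths (241/16, -193/16); label the merged cluster PW
  updated: d(B,PW)=57/2, d(G,PW)=55/2, d(IQ,PW)=85/4, d(MV,PW)=47/2
iteration 4: select B,G (d=25, Q=-335/2); attach at lengths (127/12, 173/12); label the merged cluster BG
  updated: d(BG,IQ)=67/4, d(BG,MV)=53/2, d(BG,PW)=31/2
iteration 5: select BG,PW (d=31/2, Q=-88); attach at lengths (59/8, 65/8); label the merged cluster BGPW
  updated: d(BGPW,IQ)=45/4, d(BGPW,MV)=69/4
iteration 6: select BGPW,IQ (d=45/4, Q=-50); attach at lengths (7/2, 31/4); label the merged cluster BGIPQW
  updated: d(BGIPQW,MV)=55/4
iteration 7: select BGIPQW,MV (d=55/4); attach at lengths (55/8, 55/8); label the merged cluster BGIMPQVW
final tree: ((((B:127/12,G:173/12):59/8,(P:241/16,W:-193/16):65/8):7/2,(I:67/5,Q:63/5):31/4):55/8,(M:11/3,V:1/3):55/8)
total length: 197/2

B,G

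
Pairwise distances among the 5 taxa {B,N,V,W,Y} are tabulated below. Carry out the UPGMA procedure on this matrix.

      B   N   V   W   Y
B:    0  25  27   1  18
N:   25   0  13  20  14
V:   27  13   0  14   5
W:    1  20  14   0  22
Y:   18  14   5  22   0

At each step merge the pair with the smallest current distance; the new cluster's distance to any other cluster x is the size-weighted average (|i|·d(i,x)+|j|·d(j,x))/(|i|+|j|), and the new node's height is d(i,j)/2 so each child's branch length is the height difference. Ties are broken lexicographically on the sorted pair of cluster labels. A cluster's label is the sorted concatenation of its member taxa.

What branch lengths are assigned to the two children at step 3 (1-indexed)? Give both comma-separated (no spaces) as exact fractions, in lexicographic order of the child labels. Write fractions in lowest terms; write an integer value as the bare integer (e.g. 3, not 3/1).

step 1: merge (B,W) at d=1; branch lengths B→1/2, W→1/2; new cluster BW
  updated: d(BW,N)=45/2, d(BW,V)=41/2, d(BW,Y)=20
step 2: merge (V,Y) at d=5; branch lengths V→5/2, Y→5/2; new cluster VY
  updated: d(BW,VY)=81/4, d(N,VY)=27/2
step 3: merge (N,VY) at d=27/2; branch lengths N→27/4, VY→17/4; new cluster NVY
  updated: d(BW,NVY)=21
step 4: merge (BW,NVY) at d=21; branch lengths BW→10, NVY→15/4; new cluster BNVWY
final tree: ((B:1/2,W:1/2):10,(N:27/4,(V:5/2,Y:5/2):17/4):15/4)
total length: 123/4

27/4,17/4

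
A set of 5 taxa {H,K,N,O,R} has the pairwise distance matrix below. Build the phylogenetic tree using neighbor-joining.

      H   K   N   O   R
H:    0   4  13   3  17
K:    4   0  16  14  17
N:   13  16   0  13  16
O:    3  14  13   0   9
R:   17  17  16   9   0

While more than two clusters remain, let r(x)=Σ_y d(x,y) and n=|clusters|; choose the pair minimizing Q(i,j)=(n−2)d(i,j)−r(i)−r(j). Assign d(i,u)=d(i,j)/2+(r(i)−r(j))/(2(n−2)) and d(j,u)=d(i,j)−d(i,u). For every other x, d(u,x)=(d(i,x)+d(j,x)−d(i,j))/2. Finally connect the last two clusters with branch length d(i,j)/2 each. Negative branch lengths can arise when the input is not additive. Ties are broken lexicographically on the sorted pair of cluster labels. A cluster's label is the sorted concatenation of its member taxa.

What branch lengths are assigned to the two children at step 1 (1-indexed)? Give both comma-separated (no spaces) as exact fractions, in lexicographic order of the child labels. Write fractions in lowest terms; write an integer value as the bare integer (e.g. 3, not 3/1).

-1/3,13/3

iteration 1: select H,K (d=4, Q=-76); attach at lengths (-1/3, 13/3); label the merged cluster HK
  updated: d(HK,N)=25/2, d(HK,O)=13/2, d(HK,R)=15
iteration 2: select HK,N (d=25/2, Q=-101/2); attach at lengths (35/8, 65/8); label the merged cluster HKN
  updated: d(HKN,O)=7/2, d(HKN,R)=37/4
iteration 3: select HKN,O (d=7/2, Q=-87/4); attach at lengths (15/8, 13/8); label the merged cluster HKNO
  updated: d(HKNO,R)=59/8
iteration 4: select HKNO,R (d=59/8); attach at lengths (59/16, 59/16); label the merged cluster HKNOR
final tree: ((((H:-1/3,K:13/3):35/8,N:65/8):15/8,O:13/8):59/16,R:59/16)
total length: 219/8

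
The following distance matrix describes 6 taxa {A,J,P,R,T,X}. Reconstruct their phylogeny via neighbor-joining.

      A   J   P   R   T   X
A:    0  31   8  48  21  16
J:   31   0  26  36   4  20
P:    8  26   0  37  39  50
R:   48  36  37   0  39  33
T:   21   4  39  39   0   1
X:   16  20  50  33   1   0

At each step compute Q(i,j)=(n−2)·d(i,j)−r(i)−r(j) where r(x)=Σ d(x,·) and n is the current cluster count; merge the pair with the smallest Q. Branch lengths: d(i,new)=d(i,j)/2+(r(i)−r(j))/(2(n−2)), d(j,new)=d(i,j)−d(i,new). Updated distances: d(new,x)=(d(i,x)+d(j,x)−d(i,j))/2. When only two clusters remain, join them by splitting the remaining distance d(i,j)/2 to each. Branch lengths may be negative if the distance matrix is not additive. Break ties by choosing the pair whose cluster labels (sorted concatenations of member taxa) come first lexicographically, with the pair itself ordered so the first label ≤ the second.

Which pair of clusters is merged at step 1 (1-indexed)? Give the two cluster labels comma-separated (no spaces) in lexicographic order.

1. join A+P (d=8, Q=-252) ⇒ AP; edges |A|=-1/2, |P|=17/2
  updated: d(AP,J)=49/2, d(AP,R)=77/2, d(AP,T)=26, d(AP,X)=29
2. join T+X (d=1, Q=-150) ⇒ TX; edges |T|=-5/3, |X|=8/3
  updated: d(AP,TX)=27, d(J,TX)=23/2, d(R,TX)=71/2
3. join AP+R (d=77/2, Q=-123) ⇒ APR; edges |AP|=57/4, |R|=97/4
  updated: d(APR,J)=11, d(APR,TX)=12
4. join APR+J (d=11, Q=-69/2) ⇒ AJPR; edges |APR|=23/4, |J|=21/4
  updated: d(AJPR,TX)=25/4
5. join AJPR+TX (d=25/4) ⇒ AJPRTX; edges |AJPR|=25/8, |TX|=25/8
final tree: ((((A:-1/2,P:17/2):57/4,R:97/4):23/4,J:21/4):25/8,(T:-5/3,X:8/3):25/8)
total length: 259/4

A,P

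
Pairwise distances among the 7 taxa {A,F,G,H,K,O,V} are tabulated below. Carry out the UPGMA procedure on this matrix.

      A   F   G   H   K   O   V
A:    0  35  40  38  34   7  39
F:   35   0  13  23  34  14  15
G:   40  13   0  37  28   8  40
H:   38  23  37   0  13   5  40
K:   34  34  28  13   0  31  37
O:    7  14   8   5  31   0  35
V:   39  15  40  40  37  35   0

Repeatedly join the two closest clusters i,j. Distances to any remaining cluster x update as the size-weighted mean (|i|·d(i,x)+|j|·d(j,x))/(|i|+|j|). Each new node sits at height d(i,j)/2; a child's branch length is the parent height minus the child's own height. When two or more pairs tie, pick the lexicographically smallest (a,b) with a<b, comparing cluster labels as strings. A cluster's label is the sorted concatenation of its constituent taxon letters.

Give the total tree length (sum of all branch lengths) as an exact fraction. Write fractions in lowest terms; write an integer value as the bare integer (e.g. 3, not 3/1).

step 1: merge (H,O) at d=5; branch lengths H→5/2, O→5/2; new cluster HO
  updated: d(A,HO)=45/2, d(F,HO)=37/2, d(G,HO)=45/2, d(HO,K)=22, d(HO,V)=75/2
step 2: merge (F,G) at d=13; branch lengths F→13/2, G→13/2; new cluster FG
  updated: d(A,FG)=75/2, d(FG,HO)=41/2, d(FG,K)=31, d(FG,V)=55/2
step 3: merge (FG,HO) at d=41/2; branch lengths FG→15/4, HO→31/4; new cluster FGHO
  updated: d(A,FGHO)=30, d(FGHO,K)=53/2, d(FGHO,V)=65/2
step 4: merge (FGHO,K) at d=53/2; branch lengths FGHO→3, K→53/4; new cluster FGHKO
  updated: d(A,FGHKO)=154/5, d(FGHKO,V)=167/5
step 5: merge (A,FGHKO) at d=154/5; branch lengths A→77/5, FGHKO→43/20; new cluster AFGHKO
  updated: d(AFGHKO,V)=103/3
step 6: merge (AFGHKO,V) at d=103/3; branch lengths AFGHKO→53/30, V→103/6; new cluster AFGHKOV
final tree: ((A:77/5,(((F:13/2,G:13/2):15/4,(H:5/2,O:5/2):31/4):3,K:53/4):43/20):53/30,V:103/6)
total length: 2467/30

2467/30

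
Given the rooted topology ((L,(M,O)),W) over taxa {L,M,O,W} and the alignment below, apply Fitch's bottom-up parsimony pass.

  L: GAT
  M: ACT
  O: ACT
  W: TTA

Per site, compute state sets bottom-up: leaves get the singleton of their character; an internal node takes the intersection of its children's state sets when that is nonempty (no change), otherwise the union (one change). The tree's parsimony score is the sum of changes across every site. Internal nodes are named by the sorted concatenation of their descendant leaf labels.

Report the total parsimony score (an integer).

5

[col 0] MO: children M:{A}, O:{A} ∩→ {A}; cost 0
[col 0] LMO: children L:{G}, MO:{A} ∪→ {A,G}; cost 1
[col 0] LMOW: children LMO:{A,G}, W:{T} ∪→ {A,G,T}; cost 1
[col 1] MO: children M:{C}, O:{C} ∩→ {C}; cost 0
[col 1] LMO: children L:{A}, MO:{C} ∪→ {A,C}; cost 1
[col 1] LMOW: children LMO:{A,C}, W:{T} ∪→ {A,C,T}; cost 1
[col 2] MO: children M:{T}, O:{T} ∩→ {T}; cost 0
[col 2] LMO: children L:{T}, MO:{T} ∩→ {T}; cost 0
[col 2] LMOW: children LMO:{T}, W:{A} ∪→ {A,T}; cost 1
per-site changes: [2, 2, 1]; total = 5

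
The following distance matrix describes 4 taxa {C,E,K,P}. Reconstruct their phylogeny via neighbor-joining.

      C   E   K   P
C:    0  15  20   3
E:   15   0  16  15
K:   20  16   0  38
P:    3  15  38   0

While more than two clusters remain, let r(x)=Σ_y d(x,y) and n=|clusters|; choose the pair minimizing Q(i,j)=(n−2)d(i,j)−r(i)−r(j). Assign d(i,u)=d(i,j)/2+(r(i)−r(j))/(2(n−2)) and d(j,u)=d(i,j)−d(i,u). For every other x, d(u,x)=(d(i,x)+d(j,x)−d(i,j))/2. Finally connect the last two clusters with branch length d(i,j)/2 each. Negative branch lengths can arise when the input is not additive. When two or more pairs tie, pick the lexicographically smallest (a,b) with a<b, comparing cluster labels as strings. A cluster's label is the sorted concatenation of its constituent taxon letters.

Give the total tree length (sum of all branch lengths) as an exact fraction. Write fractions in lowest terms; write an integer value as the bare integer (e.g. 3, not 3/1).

63/2

iteration 1: select C,P (d=3, Q=-88); attach at lengths (-3, 6); label the merged cluster CP
  updated: d(CP,E)=27/2, d(CP,K)=55/2
iteration 2: select CP,E (d=27/2, Q=-57); attach at lengths (25/2, 1); label the merged cluster CEP
  updated: d(CEP,K)=15
iteration 3: select CEP,K (d=15); attach at lengths (15/2, 15/2); label the merged cluster CEKP
final tree: (((C:-3,P:6):25/2,E:1):15/2,K:15/2)
total length: 63/2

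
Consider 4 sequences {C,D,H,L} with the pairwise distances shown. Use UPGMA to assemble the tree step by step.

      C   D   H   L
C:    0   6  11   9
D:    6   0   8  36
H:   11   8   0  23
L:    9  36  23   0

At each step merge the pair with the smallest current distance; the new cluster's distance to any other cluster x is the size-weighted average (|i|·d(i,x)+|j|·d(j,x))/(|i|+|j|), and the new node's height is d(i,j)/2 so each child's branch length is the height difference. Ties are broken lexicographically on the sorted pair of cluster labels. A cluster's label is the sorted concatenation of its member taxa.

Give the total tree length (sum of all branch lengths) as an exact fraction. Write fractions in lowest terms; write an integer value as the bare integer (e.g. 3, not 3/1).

iteration 1: select C,D (d=6); attach at lengths (3, 3); label the merged cluster CD
  updated: d(CD,H)=19/2, d(CD,L)=45/2
iteration 2: select CD,H (d=19/2); attach at lengths (7/4, 19/4); label the merged cluster CDH
  updated: d(CDH,L)=68/3
iteration 3: select CDH,L (d=68/3); attach at lengths (79/12, 34/3); label the merged cluster CDHL
final tree: (((C:3,D:3):7/4,H:19/4):79/12,L:34/3)
total length: 365/12

365/12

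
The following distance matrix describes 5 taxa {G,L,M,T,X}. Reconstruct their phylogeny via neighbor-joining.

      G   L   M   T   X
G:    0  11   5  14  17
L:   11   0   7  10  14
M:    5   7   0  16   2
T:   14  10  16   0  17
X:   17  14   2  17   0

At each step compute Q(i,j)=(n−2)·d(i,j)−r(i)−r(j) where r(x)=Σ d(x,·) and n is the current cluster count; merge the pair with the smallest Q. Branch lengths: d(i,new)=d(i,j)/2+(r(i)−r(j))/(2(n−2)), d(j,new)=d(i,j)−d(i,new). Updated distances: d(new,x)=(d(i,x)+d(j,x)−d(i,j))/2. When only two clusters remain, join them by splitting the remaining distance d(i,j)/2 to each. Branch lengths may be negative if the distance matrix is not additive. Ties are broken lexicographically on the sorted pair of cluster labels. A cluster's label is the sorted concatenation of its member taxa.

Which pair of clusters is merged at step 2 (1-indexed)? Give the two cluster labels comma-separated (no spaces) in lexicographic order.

G,MX

1. join M+X (d=2, Q=-74) ⇒ MX; edges |M|=-7/3, |X|=13/3
  updated: d(G,MX)=10, d(L,MX)=19/2, d(MX,T)=31/2
2. join G+MX (d=10, Q=-50) ⇒ GMX; edges |G|=5, |MX|=5
  updated: d(GMX,L)=21/4, d(GMX,T)=39/4
3. join GMX+L (d=21/4, Q=-25) ⇒ GLMX; edges |GMX|=5/2, |L|=11/4
  updated: d(GLMX,T)=29/4
4. join GLMX+T (d=29/4) ⇒ GLMTX; edges |GLMX|=29/8, |T|=29/8
final tree: (((G:5,(M:-7/3,X:13/3):5):5/2,L:11/4):29/8,T:29/8)
total length: 49/2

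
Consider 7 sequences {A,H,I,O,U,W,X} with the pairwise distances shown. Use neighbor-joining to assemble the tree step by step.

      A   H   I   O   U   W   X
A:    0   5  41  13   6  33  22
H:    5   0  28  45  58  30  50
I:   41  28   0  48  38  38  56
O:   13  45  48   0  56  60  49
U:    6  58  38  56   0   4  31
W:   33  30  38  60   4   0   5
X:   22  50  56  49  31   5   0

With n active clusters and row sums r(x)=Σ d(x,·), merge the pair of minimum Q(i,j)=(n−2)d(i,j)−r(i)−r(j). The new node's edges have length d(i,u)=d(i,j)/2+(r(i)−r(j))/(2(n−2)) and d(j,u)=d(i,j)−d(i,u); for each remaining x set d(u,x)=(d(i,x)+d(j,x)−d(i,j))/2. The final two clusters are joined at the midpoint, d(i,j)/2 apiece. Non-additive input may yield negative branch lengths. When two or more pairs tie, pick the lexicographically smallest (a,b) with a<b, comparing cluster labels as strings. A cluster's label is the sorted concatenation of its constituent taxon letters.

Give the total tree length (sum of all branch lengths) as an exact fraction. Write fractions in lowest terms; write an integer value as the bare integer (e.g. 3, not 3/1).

90

step 1: merge (W,X) at d=5, Q=-358; branch lengths W→-9/5, X→34/5; new cluster WX
  updated: d(A,WX)=25, d(H,WX)=75/2, d(I,WX)=89/2, d(O,WX)=52, d(U,WX)=15
step 2: merge (U,WX) at d=15, Q=-287; branch lengths U→59/8, WX→61/8; new cluster UWX
  updated: d(A,UWX)=8, d(H,UWX)=161/4, d(I,UWX)=135/4, d(O,UWX)=93/2
step 3: merge (H,I) at d=28, Q=-185; branch lengths H→103/12, I→233/12; new cluster HI
  updated: d(A,HI)=9, d(HI,O)=65/2, d(HI,UWX)=23
step 4: merge (A,O) at d=13, Q=-96; branch lengths A→-9, O→22; new cluster AO
  updated: d(AO,HI)=57/4, d(AO,UWX)=83/4
step 5: merge (AO,HI) at d=57/4, Q=-58; branch lengths AO→6, HI→33/4; new cluster AHIO
  updated: d(AHIO,UWX)=59/4
step 6: merge (AHIO,UWX) at d=59/4; branch lengths AHIO→59/8, UWX→59/8; new cluster AHIOUWX
final tree: (((A:-9,O:22):6,(H:103/12,I:233/12):33/4):59/8,(U:59/8,(W:-9/5,X:34/5):61/8):59/8)
total length: 90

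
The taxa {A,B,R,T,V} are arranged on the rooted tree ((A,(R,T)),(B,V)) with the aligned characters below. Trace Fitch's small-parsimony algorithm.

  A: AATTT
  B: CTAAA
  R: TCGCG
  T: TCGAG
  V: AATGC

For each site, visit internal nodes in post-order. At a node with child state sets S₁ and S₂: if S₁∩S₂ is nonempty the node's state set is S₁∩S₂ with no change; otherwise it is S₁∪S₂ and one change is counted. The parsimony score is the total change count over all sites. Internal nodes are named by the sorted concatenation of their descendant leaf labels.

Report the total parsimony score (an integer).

[col 0] RT: children R:{T}, T:{T} ∩→ {T}; cost 0
[col 0] ART: children A:{A}, RT:{T} ∪→ {A,T}; cost 1
[col 0] BV: children B:{C}, V:{A} ∪→ {A,C}; cost 1
[col 0] ABRTV: children ART:{A,T}, BV:{A,C} ∩→ {A}; cost 0
[col 1] RT: children R:{C}, T:{C} ∩→ {C}; cost 0
[col 1] ART: children A:{A}, RT:{C} ∪→ {A,C}; cost 1
[col 1] BV: children B:{T}, V:{A} ∪→ {A,T}; cost 1
[col 1] ABRTV: children ART:{A,C}, BV:{A,T} ∩→ {A}; cost 0
[col 2] RT: children R:{G}, T:{G} ∩→ {G}; cost 0
[col 2] ART: children A:{T}, RT:{G} ∪→ {G,T}; cost 1
[col 2] BV: children B:{A}, V:{T} ∪→ {A,T}; cost 1
[col 2] ABRTV: children ART:{G,T}, BV:{A,T} ∩→ {T}; cost 0
[col 3] RT: children R:{C}, T:{A} ∪→ {A,C}; cost 1
[col 3] ART: children A:{T}, RT:{A,C} ∪→ {A,C,T}; cost 1
[col 3] BV: children B:{A}, V:{G} ∪→ {A,G}; cost 1
[col 3] ABRTV: children ART:{A,C,T}, BV:{A,G} ∩→ {A}; cost 0
[col 4] RT: children R:{G}, T:{G} ∩→ {G}; cost 0
[col 4] ART: children A:{T}, RT:{G} ∪→ {G,T}; cost 1
[col 4] BV: children B:{A}, V:{C} ∪→ {A,C}; cost 1
[col 4] ABRTV: children ART:{G,T}, BV:{A,C} ∪→ {A,C,G,T}; cost 1
per-site changes: [2, 2, 2, 3, 3]; total = 12

12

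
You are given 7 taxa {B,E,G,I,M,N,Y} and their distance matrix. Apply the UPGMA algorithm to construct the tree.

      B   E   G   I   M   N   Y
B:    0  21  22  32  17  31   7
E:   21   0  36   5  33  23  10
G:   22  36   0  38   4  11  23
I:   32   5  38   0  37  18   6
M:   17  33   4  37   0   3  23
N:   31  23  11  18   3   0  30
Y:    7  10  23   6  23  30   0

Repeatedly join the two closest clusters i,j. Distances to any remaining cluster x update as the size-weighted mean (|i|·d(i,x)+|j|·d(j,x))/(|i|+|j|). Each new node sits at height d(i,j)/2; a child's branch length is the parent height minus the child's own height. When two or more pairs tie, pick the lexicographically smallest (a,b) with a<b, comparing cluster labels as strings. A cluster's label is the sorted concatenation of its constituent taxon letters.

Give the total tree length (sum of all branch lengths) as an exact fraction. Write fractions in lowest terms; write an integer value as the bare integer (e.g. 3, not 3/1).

1. join M+N (d=3) ⇒ MN; edges |M|=3/2, |N|=3/2
  updated: d(B,MN)=24, d(E,MN)=28, d(G,MN)=15/2, d(I,MN)=55/2, d(MN,Y)=53/2
2. join E+I (d=5) ⇒ EI; edges |E|=5/2, |I|=5/2
  updated: d(B,EI)=53/2, d(EI,G)=37, d(EI,MN)=111/4, d(EI,Y)=8
3. join B+Y (d=7) ⇒ BY; edges |B|=7/2, |Y|=7/2
  updated: d(BY,EI)=69/4, d(BY,G)=45/2, d(BY,MN)=101/4
4. join G+MN (d=15/2) ⇒ GMN; edges |G|=15/4, |MN|=9/4
  updated: d(BY,GMN)=73/3, d(EI,GMN)=185/6
5. join BY+EI (d=69/4) ⇒ BEIY; edges |BY|=41/8, |EI|=49/8
  updated: d(BEIY,GMN)=331/12
6. join BEIY+GMN (d=331/12) ⇒ BEGIMNY; edges |BEIY|=31/6, |GMN|=241/24
final tree: (((B:7/2,Y:7/2):41/8,(E:5/2,I:5/2):49/8):31/6,(G:15/4,(M:3/2,N:3/2):9/4):241/24)
total length: 1139/24

1139/24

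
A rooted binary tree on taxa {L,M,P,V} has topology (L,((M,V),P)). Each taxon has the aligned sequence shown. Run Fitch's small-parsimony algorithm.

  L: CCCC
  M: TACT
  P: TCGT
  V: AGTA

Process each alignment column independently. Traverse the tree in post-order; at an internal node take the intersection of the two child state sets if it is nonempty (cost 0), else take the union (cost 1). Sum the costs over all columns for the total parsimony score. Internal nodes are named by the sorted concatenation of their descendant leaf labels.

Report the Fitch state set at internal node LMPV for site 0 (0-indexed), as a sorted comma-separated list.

[col 0] MV: children M:{T}, V:{A} ∪→ {A,T}; cost 1
[col 0] MPV: children MV:{A,T}, P:{T} ∩→ {T}; cost 0
[col 0] LMPV: children L:{C}, MPV:{T} ∪→ {C,T}; cost 1
[col 1] MV: children M:{A}, V:{G} ∪→ {A,G}; cost 1
[col 1] MPV: children MV:{A,G}, P:{C} ∪→ {A,C,G}; cost 1
[col 1] LMPV: children L:{C}, MPV:{A,C,G} ∩→ {C}; cost 0
[col 2] MV: children M:{C}, V:{T} ∪→ {C,T}; cost 1
[col 2] MPV: children MV:{C,T}, P:{G} ∪→ {C,G,T}; cost 1
[col 2] LMPV: children L:{C}, MPV:{C,G,T} ∩→ {C}; cost 0
[col 3] MV: children M:{T}, V:{A} ∪→ {A,T}; cost 1
[col 3] MPV: children MV:{A,T}, P:{T} ∩→ {T}; cost 0
[col 3] LMPV: children L:{C}, MPV:{T} ∪→ {C,T}; cost 1
per-site changes: [2, 2, 2, 2]; total = 8

C,T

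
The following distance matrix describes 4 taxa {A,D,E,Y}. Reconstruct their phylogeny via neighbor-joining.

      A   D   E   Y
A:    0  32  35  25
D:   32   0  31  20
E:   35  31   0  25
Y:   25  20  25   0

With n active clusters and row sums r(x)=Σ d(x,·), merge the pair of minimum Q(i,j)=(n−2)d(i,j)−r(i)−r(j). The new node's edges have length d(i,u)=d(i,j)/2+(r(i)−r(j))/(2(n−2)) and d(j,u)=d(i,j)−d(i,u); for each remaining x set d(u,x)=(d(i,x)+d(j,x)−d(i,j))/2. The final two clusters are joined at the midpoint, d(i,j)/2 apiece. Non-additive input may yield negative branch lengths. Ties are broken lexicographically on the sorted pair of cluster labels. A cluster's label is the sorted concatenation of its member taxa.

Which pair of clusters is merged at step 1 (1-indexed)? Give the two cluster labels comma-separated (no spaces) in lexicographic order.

step 1: merge (A,E) at d=35, Q=-113; branch lengths A→71/4, E→69/4; new cluster AE
  updated: d(AE,D)=14, d(AE,Y)=15/2
step 2: merge (AE,D) at d=14, Q=-83/2; branch lengths AE→3/4, D→53/4; new cluster ADE
  updated: d(ADE,Y)=27/4
step 3: merge (ADE,Y) at d=27/4; branch lengths ADE→27/8, Y→27/8; new cluster ADEY
final tree: (((A:71/4,E:69/4):3/4,D:53/4):27/8,Y:27/8)
total length: 223/4

A,E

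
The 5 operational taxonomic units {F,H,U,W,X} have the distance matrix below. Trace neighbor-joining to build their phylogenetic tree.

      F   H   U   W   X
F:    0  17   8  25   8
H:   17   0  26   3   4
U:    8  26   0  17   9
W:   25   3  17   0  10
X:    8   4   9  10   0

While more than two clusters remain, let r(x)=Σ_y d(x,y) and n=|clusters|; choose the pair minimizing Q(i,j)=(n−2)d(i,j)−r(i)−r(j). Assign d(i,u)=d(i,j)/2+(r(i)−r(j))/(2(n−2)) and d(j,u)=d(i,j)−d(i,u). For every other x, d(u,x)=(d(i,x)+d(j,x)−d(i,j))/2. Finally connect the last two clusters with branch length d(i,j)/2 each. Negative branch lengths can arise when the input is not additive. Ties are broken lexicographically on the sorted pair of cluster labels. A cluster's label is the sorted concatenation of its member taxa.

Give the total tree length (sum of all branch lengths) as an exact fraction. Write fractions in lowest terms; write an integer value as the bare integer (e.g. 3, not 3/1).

191/8

iteration 1: select H,W (d=3, Q=-96); attach at lengths (2/3, 7/3); label the merged cluster HW
  updated: d(F,HW)=39/2, d(HW,U)=20, d(HW,X)=11/2
iteration 2: select F,U (d=8, Q=-113/2); attach at lengths (29/8, 35/8); label the merged cluster FU
  updated: d(FU,HW)=63/4, d(FU,X)=9/2
iteration 3: select FU,HW (d=63/4, Q=-103/4); attach at lengths (59/8, 67/8); label the merged cluster FHUW
  updated: d(FHUW,X)=-23/8
iteration 4: select FHUW,X (d=-23/8); attach at lengths (-23/16, -23/16); label the merged cluster FHUWX
final tree: (((F:29/8,U:35/8):59/8,(H:2/3,W:7/3):67/8):-23/16,X:-23/16)
total length: 191/8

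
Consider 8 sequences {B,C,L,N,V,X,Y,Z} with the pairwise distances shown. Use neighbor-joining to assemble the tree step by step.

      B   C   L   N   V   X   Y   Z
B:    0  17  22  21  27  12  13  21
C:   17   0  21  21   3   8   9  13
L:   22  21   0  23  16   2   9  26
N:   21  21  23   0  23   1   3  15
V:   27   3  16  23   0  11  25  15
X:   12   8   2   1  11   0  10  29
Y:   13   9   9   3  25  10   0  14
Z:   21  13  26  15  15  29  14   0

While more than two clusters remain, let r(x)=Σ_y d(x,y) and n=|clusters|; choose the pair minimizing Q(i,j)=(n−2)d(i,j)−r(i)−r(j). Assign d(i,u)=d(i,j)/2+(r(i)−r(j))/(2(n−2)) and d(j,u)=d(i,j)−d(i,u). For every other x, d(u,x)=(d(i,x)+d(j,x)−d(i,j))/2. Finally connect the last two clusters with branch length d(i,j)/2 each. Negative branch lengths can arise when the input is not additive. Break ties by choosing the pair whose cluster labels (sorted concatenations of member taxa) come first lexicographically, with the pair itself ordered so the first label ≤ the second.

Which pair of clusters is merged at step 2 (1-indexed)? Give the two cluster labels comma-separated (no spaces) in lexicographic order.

iteration 1: select C,V (d=3, Q=-194); attach at lengths (-5/6, 23/6); label the merged cluster CV
  updated: d(B,CV)=41/2, d(CV,L)=17, d(CV,N)=41/2, d(CV,X)=8, d(CV,Y)=31/2, d(CV,Z)=25/2
iteration 2: select L,X (d=2, Q=-151); attach at lengths (47/10, -27/10); label the merged cluster LX
  updated: d(B,LX)=16, d(CV,LX)=23/2, d(LX,N)=11, d(LX,Y)=17/2, d(LX,Z)=53/2
iteration 3: select CV,Z (d=25/2, Q=-239/2); attach at lengths (83/16, 117/16); label the merged cluster CVZ
  updated: d(B,CVZ)=29/2, d(CVZ,LX)=51/4, d(CVZ,N)=23/2, d(CVZ,Y)=17/2
iteration 4: select N,Y (d=3, Q=-141/2); attach at lengths (15/4, -3/4); label the merged cluster NY
  updated: d(B,NY)=31/2, d(CVZ,NY)=17/2, d(LX,NY)=33/4
iteration 5: select B,CVZ (d=29/2, Q=-211/4); attach at lengths (157/16, 75/16); label the merged cluster BCVZ
  updated: d(BCVZ,LX)=57/8, d(BCVZ,NY)=19/4
iteration 6: select BCVZ,LX (d=57/8, Q=-161/8); attach at lengths (29/16, 85/16); label the merged cluster BCLVXZ
  updated: d(BCLVXZ,NY)=47/16
iteration 7: select BCLVXZ,NY (d=47/16); attach at lengths (47/32, 47/32); label the merged cluster BCLNVXYZ
final tree: (((B:157/16,((C:-5/6,V:23/6):83/16,Z:117/16):75/16):29/16,(L:47/10,X:-27/10):85/16):47/32,(N:15/4,Y:-3/4):47/32)
total length: 721/16

L,X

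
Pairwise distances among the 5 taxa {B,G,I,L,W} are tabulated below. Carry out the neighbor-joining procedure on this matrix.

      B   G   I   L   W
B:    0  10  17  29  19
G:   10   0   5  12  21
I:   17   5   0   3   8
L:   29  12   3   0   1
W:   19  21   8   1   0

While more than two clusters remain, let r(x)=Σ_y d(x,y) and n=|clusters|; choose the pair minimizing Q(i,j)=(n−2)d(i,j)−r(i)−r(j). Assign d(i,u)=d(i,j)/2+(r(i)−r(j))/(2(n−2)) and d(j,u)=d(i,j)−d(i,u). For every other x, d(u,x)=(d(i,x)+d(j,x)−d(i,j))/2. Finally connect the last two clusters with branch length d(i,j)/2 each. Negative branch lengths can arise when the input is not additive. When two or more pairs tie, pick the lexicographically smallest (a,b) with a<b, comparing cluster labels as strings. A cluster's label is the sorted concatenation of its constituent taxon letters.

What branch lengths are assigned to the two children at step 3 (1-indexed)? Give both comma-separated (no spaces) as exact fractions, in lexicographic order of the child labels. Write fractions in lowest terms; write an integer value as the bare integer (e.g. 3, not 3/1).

55/8,-5/8

1. join B+G (d=10, Q=-93) ⇒ BG; edges |B|=19/2, |G|=1/2
  updated: d(BG,I)=6, d(BG,L)=31/2, d(BG,W)=15
2. join BG+I (d=6, Q=-83/2) ⇒ BGI; edges |BG|=63/8, |I|=-15/8
  updated: d(BGI,L)=25/4, d(BGI,W)=17/2
3. join BGI+L (d=25/4, Q=-63/4) ⇒ BGIL; edges |BGI|=55/8, |L|=-5/8
  updated: d(BGIL,W)=13/8
4. join BGIL+W (d=13/8) ⇒ BGILW; edges |BGIL|=13/16, |W|=13/16
final tree: ((((B:19/2,G:1/2):63/8,I:-15/8):55/8,L:-5/8):13/16,W:13/16)
total length: 191/8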